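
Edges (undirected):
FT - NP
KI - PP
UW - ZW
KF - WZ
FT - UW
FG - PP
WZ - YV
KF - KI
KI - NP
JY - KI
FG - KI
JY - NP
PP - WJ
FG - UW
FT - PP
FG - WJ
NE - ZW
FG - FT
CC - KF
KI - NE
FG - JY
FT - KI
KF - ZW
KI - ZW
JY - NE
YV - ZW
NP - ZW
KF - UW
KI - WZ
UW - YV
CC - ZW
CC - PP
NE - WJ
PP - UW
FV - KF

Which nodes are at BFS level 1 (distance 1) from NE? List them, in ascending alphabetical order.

Level 0: NE
Level 1: JY, KI, WJ, ZW
Level 2: CC, FG, FT, KF, NP, PP, UW, WZ, YV
Level 3: FV

JY, KI, WJ, ZW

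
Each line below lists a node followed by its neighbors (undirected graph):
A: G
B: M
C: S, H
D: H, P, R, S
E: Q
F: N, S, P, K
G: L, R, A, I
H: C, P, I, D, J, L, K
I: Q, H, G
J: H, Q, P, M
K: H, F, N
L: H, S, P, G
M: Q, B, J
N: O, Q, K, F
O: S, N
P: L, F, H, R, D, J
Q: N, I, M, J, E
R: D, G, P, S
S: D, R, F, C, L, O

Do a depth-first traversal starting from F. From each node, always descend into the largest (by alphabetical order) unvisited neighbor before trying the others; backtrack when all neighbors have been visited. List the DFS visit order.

Visit F
F → S
S → R
R → P
P → L
L → H
H → K
K → N
N → Q
Q → M
M → J
M → B
Q → I
I → G
G → A
Q → E
N → O
H → D
H → C

F -> S -> R -> P -> L -> H -> K -> N -> Q -> M -> J -> B -> I -> G -> A -> E -> O -> D -> C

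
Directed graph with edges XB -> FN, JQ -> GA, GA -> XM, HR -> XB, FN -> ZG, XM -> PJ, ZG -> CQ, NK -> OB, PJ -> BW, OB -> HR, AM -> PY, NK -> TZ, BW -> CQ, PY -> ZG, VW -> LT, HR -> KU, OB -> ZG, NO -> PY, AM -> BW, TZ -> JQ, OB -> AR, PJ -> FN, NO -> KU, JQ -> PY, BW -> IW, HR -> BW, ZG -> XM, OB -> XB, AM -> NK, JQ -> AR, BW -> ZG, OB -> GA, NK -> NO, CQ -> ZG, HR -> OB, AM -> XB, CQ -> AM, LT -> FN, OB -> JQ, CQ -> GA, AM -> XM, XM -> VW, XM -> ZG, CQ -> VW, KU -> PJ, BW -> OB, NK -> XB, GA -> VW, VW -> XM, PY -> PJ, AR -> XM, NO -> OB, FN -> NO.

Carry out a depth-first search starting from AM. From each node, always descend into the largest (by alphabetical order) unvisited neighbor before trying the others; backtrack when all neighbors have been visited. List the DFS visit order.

AM -> XM -> ZG -> CQ -> VW -> LT -> FN -> NO -> PY -> PJ -> BW -> OB -> XB -> JQ -> GA -> AR -> HR -> KU -> IW -> NK -> TZ

Visit AM
AM → XM
XM → ZG
ZG → CQ
CQ → VW
VW → LT
LT → FN
FN → NO
NO → PY
PY → PJ
PJ → BW
BW → OB
OB → XB
OB → JQ
JQ → GA
JQ → AR
OB → HR
HR → KU
BW → IW
AM → NK
NK → TZ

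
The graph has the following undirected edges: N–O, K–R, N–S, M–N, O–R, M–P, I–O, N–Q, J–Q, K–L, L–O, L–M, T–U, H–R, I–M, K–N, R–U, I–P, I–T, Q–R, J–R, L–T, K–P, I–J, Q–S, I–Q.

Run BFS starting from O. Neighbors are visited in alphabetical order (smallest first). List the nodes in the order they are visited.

Visit O; enqueue I, L, N, R → queue [I, L, N, R]
Visit I; enqueue J, M, P, Q, T → queue [L, N, R, J, M, P, Q, T]
Visit L; enqueue K → queue [N, R, J, M, P, Q, T, K]
Visit N; enqueue S → queue [R, J, M, P, Q, T, K, S]
Visit R; enqueue H, U → queue [J, M, P, Q, T, K, S, H, U]
Visit J → queue [M, P, Q, T, K, S, H, U]
Visit M → queue [P, Q, T, K, S, H, U]
Visit P → queue [Q, T, K, S, H, U]
Visit Q → queue [T, K, S, H, U]
Visit T → queue [K, S, H, U]
Visit K → queue [S, H, U]
Visit S → queue [H, U]
Visit H → queue [U]
Visit U → queue []

O I L N R J M P Q T K S H U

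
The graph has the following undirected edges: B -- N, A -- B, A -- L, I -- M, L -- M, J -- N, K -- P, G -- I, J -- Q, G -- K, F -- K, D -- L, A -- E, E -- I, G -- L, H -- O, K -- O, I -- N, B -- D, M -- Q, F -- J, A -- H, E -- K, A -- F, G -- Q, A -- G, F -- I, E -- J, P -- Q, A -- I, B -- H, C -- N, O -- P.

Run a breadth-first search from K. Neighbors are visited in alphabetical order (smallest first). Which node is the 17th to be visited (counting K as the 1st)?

C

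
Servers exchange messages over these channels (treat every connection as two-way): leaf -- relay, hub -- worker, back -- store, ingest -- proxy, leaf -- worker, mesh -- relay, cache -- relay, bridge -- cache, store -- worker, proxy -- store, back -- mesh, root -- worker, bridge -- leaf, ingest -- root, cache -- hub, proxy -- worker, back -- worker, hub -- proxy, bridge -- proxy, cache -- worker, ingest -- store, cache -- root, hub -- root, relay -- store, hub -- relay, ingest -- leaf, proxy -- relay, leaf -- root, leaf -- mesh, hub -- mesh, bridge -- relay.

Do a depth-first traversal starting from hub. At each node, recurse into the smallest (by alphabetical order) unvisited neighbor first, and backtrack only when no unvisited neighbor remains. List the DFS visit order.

Visit hub
hub → cache
cache → bridge
bridge → leaf
leaf → ingest
ingest → proxy
proxy → relay
relay → mesh
mesh → back
back → store
store → worker
worker → root

hub, cache, bridge, leaf, ingest, proxy, relay, mesh, back, store, worker, root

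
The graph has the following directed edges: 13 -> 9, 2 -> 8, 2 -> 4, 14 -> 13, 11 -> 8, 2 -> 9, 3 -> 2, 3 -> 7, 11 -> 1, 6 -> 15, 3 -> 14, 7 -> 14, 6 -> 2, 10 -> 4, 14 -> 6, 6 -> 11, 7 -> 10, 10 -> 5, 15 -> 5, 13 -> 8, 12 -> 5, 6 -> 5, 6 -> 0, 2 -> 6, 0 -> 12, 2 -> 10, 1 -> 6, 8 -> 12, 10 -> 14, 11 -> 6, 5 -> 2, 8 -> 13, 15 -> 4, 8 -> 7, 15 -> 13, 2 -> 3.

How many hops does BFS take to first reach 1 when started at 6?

Level 0: 6
Level 1: 0, 2, 5, 11, 15
Level 2: 1, 3, 4, 8, 9, 10, 12, 13
Level 3: 7, 14
1 first appears at level 2.

2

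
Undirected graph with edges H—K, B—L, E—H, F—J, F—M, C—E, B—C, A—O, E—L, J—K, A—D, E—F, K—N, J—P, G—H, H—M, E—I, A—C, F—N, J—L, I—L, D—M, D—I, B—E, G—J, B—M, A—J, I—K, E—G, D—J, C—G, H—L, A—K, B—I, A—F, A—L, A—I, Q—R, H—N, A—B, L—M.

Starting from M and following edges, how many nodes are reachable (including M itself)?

16

BFS from M visits: M, B, D, F, H, L, A, C, E, I, J, N, G, K, O, P
Reachable nodes: 16 of 18 total.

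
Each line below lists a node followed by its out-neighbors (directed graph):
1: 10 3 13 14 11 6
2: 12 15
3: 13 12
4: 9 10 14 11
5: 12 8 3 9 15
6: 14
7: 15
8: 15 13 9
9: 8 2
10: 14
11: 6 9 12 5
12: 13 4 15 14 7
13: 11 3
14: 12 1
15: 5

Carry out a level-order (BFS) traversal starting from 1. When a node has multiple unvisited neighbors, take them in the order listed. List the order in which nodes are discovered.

1, 10, 3, 13, 14, 11, 6, 12, 9, 5, 4, 15, 7, 8, 2

Visit 1; enqueue 10, 3, 13, 14, 11, 6 → queue [10, 3, 13, 14, 11, 6]
Visit 10 → queue [3, 13, 14, 11, 6]
Visit 3; enqueue 12 → queue [13, 14, 11, 6, 12]
Visit 13 → queue [14, 11, 6, 12]
Visit 14 → queue [11, 6, 12]
Visit 11; enqueue 9, 5 → queue [6, 12, 9, 5]
Visit 6 → queue [12, 9, 5]
Visit 12; enqueue 4, 15, 7 → queue [9, 5, 4, 15, 7]
Visit 9; enqueue 8, 2 → queue [5, 4, 15, 7, 8, 2]
Visit 5 → queue [4, 15, 7, 8, 2]
Visit 4 → queue [15, 7, 8, 2]
Visit 15 → queue [7, 8, 2]
Visit 7 → queue [8, 2]
Visit 8 → queue [2]
Visit 2 → queue []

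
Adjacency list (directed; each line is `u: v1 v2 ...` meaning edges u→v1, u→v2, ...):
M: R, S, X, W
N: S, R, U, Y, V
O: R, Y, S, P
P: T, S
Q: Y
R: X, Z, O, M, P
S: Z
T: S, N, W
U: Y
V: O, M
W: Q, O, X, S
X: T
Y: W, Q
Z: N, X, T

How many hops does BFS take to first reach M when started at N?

2

Level 0: N
Level 1: R, S, U, V, Y
Level 2: M, O, P, Q, W, X, Z
Level 3: T
M first appears at level 2.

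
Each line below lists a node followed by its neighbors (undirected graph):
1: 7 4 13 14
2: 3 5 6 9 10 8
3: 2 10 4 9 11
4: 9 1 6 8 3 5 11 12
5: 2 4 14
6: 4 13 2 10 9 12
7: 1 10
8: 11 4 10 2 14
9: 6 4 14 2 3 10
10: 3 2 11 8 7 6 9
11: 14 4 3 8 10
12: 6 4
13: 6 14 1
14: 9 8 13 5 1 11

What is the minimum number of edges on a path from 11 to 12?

2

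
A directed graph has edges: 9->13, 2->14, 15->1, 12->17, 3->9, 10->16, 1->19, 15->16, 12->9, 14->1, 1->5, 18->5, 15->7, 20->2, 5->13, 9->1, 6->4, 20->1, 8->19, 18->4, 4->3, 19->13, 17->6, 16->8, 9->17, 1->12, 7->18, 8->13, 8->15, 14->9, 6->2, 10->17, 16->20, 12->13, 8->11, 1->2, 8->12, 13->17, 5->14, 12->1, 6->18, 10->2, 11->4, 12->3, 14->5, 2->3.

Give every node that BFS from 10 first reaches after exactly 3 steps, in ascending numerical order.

Level 0: 10
Level 1: 2, 16, 17
Level 2: 3, 6, 8, 14, 20
Level 3: 1, 4, 5, 9, 11, 12, 13, 15, 18, 19
Level 4: 7

1, 4, 5, 9, 11, 12, 13, 15, 18, 19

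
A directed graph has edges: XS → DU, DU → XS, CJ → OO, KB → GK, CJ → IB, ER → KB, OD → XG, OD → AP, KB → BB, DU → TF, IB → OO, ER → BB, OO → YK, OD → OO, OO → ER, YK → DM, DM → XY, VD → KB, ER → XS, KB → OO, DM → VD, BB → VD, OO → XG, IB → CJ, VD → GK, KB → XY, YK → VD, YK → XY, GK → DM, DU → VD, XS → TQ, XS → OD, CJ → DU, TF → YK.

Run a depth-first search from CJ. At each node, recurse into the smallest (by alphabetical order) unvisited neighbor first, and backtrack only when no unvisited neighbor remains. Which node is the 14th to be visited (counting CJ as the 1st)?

Visit CJ
CJ → DU
DU → TF
TF → YK
YK → DM
DM → VD
VD → GK
VD → KB
KB → BB
KB → OO
OO → ER
ER → XS
XS → OD
OD → AP
OD → XG
XS → TQ
KB → XY
CJ → IB

Visit order: CJ, DU, TF, YK, DM, VD, GK, KB, BB, OO, ER, XS, OD, AP, XG, TQ, XY, IB

AP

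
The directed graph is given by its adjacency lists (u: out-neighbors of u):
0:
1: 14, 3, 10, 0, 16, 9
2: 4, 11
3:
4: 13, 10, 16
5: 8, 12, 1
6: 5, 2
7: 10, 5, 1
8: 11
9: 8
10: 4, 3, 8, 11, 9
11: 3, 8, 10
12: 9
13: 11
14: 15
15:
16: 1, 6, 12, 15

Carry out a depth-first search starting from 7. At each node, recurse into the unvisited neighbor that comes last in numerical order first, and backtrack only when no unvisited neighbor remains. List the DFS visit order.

7 → 10 → 11 → 8 → 3 → 9 → 4 → 16 → 15 → 12 → 6 → 5 → 1 → 14 → 0 → 2 → 13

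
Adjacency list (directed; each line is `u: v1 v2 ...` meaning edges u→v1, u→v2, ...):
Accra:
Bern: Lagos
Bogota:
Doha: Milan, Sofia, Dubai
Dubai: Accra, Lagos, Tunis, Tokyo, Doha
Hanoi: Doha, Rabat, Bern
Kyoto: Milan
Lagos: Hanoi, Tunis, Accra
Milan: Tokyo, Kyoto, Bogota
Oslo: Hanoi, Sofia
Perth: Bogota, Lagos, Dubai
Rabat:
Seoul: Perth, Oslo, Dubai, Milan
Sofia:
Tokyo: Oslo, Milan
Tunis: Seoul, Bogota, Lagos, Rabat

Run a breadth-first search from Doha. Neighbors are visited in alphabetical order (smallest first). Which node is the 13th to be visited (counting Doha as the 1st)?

Visit Doha; enqueue Dubai, Milan, Sofia → queue [Dubai, Milan, Sofia]
Visit Dubai; enqueue Accra, Lagos, Tokyo, Tunis → queue [Milan, Sofia, Accra, Lagos, Tokyo, Tunis]
Visit Milan; enqueue Bogota, Kyoto → queue [Sofia, Accra, Lagos, Tokyo, Tunis, Bogota, Kyoto]
Visit Sofia → queue [Accra, Lagos, Tokyo, Tunis, Bogota, Kyoto]
Visit Accra → queue [Lagos, Tokyo, Tunis, Bogota, Kyoto]
Visit Lagos; enqueue Hanoi → queue [Tokyo, Tunis, Bogota, Kyoto, Hanoi]
Visit Tokyo; enqueue Oslo → queue [Tunis, Bogota, Kyoto, Hanoi, Oslo]
Visit Tunis; enqueue Rabat, Seoul → queue [Bogota, Kyoto, Hanoi, Oslo, Rabat, Seoul]
Visit Bogota → queue [Kyoto, Hanoi, Oslo, Rabat, Seoul]
Visit Kyoto → queue [Hanoi, Oslo, Rabat, Seoul]
Visit Hanoi; enqueue Bern → queue [Oslo, Rabat, Seoul, Bern]
Visit Oslo → queue [Rabat, Seoul, Bern]
Visit Rabat → queue [Seoul, Bern]
Visit Seoul; enqueue Perth → queue [Bern, Perth]
Visit Bern → queue [Perth]
Visit Perth → queue []

Visit order: Doha, Dubai, Milan, Sofia, Accra, Lagos, Tokyo, Tunis, Bogota, Kyoto, Hanoi, Oslo, Rabat, Seoul, Bern, Perth

Rabat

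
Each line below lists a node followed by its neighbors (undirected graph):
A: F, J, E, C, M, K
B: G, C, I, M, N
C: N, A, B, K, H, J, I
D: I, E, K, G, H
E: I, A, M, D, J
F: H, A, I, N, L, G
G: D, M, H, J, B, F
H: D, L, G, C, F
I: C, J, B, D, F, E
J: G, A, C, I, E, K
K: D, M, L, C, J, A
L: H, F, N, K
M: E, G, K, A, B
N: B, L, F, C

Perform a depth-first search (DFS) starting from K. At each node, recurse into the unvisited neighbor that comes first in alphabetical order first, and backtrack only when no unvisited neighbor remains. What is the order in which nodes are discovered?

K, A, C, B, G, D, E, I, F, H, L, N, J, M

Visit K
K → A
A → C
C → B
B → G
G → D
D → E
E → I
I → F
F → H
H → L
L → N
I → J
E → M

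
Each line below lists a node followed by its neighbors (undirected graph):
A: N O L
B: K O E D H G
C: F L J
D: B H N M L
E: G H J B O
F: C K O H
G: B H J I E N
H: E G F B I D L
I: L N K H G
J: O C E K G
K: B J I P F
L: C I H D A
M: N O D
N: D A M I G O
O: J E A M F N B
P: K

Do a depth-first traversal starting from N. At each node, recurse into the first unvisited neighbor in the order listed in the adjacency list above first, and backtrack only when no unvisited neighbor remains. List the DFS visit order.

Visit N
N → D
D → B
B → K
K → J
J → O
O → E
E → G
G → H
H → F
F → C
C → L
L → I
L → A
O → M
K → P

N, D, B, K, J, O, E, G, H, F, C, L, I, A, M, P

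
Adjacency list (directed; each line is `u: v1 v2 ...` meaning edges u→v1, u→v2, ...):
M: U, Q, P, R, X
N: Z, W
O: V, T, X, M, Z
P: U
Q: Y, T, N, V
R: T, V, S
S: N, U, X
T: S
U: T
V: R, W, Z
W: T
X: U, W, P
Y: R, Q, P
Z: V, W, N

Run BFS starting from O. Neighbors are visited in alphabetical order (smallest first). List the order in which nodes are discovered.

O → M → T → V → X → Z → P → Q → R → U → S → W → N → Y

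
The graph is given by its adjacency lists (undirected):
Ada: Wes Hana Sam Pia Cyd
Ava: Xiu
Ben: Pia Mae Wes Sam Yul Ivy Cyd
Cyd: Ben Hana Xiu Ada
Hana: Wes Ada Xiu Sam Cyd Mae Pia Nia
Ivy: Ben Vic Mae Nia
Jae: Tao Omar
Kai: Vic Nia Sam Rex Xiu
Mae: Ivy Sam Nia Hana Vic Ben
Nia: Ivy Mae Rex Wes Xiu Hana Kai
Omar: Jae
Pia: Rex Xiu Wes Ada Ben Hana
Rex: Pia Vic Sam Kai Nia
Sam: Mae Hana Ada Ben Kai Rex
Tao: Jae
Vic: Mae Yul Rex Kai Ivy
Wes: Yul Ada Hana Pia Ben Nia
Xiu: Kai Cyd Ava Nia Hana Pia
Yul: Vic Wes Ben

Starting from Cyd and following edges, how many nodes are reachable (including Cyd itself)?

BFS from Cyd visits: Cyd, Ada, Ben, Hana, Xiu, Pia, Sam, Wes, Ivy, Mae, Yul, Nia, Ava, Kai, Rex, Vic
Reachable nodes: 16 of 19 total.

16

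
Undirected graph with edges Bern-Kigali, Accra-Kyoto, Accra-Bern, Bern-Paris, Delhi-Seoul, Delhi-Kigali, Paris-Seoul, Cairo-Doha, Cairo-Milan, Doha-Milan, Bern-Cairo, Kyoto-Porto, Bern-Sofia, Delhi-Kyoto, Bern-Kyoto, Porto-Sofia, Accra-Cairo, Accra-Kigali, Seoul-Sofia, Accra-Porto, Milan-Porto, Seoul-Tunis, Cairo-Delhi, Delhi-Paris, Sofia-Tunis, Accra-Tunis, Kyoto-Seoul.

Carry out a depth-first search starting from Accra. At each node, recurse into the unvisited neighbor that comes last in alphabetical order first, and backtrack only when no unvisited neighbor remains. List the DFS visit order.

Accra Tunis Sofia Seoul Paris Delhi Kyoto Porto Milan Doha Cairo Bern Kigali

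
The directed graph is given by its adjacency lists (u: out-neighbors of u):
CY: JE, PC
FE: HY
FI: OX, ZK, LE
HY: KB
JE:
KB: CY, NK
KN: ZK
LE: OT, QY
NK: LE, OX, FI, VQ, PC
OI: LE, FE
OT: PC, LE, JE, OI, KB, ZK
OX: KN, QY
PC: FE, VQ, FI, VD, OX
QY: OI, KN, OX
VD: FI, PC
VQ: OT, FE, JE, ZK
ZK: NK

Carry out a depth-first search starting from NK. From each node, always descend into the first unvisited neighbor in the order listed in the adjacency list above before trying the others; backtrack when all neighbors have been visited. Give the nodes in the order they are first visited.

NK, LE, OT, PC, FE, HY, KB, CY, JE, VQ, ZK, FI, OX, KN, QY, OI, VD

Visit NK
NK → LE
LE → OT
OT → PC
PC → FE
FE → HY
HY → KB
KB → CY
CY → JE
PC → VQ
VQ → ZK
PC → FI
FI → OX
OX → KN
OX → QY
QY → OI
PC → VD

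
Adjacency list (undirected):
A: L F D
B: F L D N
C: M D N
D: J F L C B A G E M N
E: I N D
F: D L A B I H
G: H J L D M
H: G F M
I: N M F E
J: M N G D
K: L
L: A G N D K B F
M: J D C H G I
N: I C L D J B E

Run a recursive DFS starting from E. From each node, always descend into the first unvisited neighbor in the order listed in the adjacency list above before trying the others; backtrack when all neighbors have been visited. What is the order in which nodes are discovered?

Visit E
E → I
I → N
N → C
C → M
M → J
J → G
G → H
H → F
F → D
D → L
L → A
L → K
L → B

E I N C M J G H F D L A K B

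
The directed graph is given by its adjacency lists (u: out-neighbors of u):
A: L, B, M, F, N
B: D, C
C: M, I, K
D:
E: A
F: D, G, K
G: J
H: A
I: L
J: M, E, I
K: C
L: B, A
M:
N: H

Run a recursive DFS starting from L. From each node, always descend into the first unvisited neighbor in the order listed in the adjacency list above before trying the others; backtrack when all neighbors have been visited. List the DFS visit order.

L → B → D → C → M → I → K → A → F → G → J → E → N → H

Visit L
L → B
B → D
B → C
C → M
C → I
C → K
L → A
A → F
F → G
G → J
J → E
A → N
N → H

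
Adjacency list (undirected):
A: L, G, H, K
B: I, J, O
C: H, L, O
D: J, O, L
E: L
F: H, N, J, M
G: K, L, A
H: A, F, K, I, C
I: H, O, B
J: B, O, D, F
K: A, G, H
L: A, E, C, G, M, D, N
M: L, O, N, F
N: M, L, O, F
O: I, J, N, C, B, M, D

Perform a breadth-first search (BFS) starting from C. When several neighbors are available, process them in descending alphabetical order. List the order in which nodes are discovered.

C, O, L, H, N, M, J, I, D, B, G, E, A, K, F

Visit C; enqueue O, L, H → queue [O, L, H]
Visit O; enqueue N, M, J, I, D, B → queue [L, H, N, M, J, I, D, B]
Visit L; enqueue G, E, A → queue [H, N, M, J, I, D, B, G, E, A]
Visit H; enqueue K, F → queue [N, M, J, I, D, B, G, E, A, K, F]
Visit N → queue [M, J, I, D, B, G, E, A, K, F]
Visit M → queue [J, I, D, B, G, E, A, K, F]
Visit J → queue [I, D, B, G, E, A, K, F]
Visit I → queue [D, B, G, E, A, K, F]
Visit D → queue [B, G, E, A, K, F]
Visit B → queue [G, E, A, K, F]
Visit G → queue [E, A, K, F]
Visit E → queue [A, K, F]
Visit A → queue [K, F]
Visit K → queue [F]
Visit F → queue []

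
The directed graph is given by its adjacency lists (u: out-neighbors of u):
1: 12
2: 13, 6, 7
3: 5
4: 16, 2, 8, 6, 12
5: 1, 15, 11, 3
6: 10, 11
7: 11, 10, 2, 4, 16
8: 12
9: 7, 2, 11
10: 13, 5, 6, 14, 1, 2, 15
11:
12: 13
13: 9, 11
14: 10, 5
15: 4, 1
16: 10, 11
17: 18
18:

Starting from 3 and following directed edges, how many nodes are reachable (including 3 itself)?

16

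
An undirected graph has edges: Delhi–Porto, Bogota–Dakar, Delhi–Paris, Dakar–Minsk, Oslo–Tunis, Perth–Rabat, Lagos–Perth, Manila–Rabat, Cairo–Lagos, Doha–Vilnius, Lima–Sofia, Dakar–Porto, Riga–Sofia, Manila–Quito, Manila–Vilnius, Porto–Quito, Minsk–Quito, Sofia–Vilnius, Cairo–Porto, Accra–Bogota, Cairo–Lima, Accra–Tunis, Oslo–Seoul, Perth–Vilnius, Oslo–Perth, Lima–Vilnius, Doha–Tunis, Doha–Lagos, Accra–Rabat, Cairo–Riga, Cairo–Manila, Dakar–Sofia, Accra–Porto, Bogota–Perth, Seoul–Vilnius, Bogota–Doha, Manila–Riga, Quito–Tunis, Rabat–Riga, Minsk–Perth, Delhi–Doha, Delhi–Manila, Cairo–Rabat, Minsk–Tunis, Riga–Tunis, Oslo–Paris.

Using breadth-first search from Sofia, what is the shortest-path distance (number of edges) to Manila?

2

Level 0: Sofia
Level 1: Dakar, Lima, Riga, Vilnius
Level 2: Bogota, Cairo, Doha, Manila, Minsk, Perth, Porto, Rabat, Seoul, Tunis
Level 3: Accra, Delhi, Lagos, Oslo, Quito
Level 4: Paris
Manila first appears at level 2.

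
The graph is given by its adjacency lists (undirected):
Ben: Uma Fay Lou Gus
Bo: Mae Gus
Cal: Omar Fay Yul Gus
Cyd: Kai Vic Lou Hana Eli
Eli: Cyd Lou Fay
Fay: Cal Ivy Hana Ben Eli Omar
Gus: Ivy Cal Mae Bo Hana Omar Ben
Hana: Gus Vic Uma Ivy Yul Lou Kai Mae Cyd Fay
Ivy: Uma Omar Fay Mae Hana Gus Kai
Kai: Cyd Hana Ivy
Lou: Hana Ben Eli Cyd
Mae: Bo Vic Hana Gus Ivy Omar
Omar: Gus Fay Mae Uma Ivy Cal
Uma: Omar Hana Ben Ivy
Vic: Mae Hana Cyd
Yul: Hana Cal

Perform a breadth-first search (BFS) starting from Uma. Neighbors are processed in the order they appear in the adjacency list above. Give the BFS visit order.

Uma → Omar → Hana → Ben → Ivy → Gus → Fay → Mae → Cal → Vic → Yul → Lou → Kai → Cyd → Bo → Eli

Visit Uma; enqueue Omar, Hana, Ben, Ivy → queue [Omar, Hana, Ben, Ivy]
Visit Omar; enqueue Gus, Fay, Mae, Cal → queue [Hana, Ben, Ivy, Gus, Fay, Mae, Cal]
Visit Hana; enqueue Vic, Yul, Lou, Kai, Cyd → queue [Ben, Ivy, Gus, Fay, Mae, Cal, Vic, Yul, Lou, Kai, Cyd]
Visit Ben → queue [Ivy, Gus, Fay, Mae, Cal, Vic, Yul, Lou, Kai, Cyd]
Visit Ivy → queue [Gus, Fay, Mae, Cal, Vic, Yul, Lou, Kai, Cyd]
Visit Gus; enqueue Bo → queue [Fay, Mae, Cal, Vic, Yul, Lou, Kai, Cyd, Bo]
Visit Fay; enqueue Eli → queue [Mae, Cal, Vic, Yul, Lou, Kai, Cyd, Bo, Eli]
Visit Mae → queue [Cal, Vic, Yul, Lou, Kai, Cyd, Bo, Eli]
Visit Cal → queue [Vic, Yul, Lou, Kai, Cyd, Bo, Eli]
Visit Vic → queue [Yul, Lou, Kai, Cyd, Bo, Eli]
Visit Yul → queue [Lou, Kai, Cyd, Bo, Eli]
Visit Lou → queue [Kai, Cyd, Bo, Eli]
Visit Kai → queue [Cyd, Bo, Eli]
Visit Cyd → queue [Bo, Eli]
Visit Bo → queue [Eli]
Visit Eli → queue []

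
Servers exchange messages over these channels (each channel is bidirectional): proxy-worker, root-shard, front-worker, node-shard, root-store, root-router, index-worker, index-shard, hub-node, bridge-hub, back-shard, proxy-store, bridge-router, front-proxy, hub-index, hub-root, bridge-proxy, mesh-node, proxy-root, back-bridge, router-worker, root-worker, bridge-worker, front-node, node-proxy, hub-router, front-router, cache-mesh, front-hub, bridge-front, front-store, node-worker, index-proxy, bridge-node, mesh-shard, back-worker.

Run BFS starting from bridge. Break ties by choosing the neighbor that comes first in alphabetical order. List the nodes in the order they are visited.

bridge -> back -> front -> hub -> node -> proxy -> router -> worker -> shard -> store -> index -> root -> mesh -> cache

Visit bridge; enqueue back, front, hub, node, proxy, router, worker → queue [back, front, hub, node, proxy, router, worker]
Visit back; enqueue shard → queue [front, hub, node, proxy, router, worker, shard]
Visit front; enqueue store → queue [hub, node, proxy, router, worker, shard, store]
Visit hub; enqueue index, root → queue [node, proxy, router, worker, shard, store, index, root]
Visit node; enqueue mesh → queue [proxy, router, worker, shard, store, index, root, mesh]
Visit proxy → queue [router, worker, shard, store, index, root, mesh]
Visit router → queue [worker, shard, store, index, root, mesh]
Visit worker → queue [shard, store, index, root, mesh]
Visit shard → queue [store, index, root, mesh]
Visit store → queue [index, root, mesh]
Visit index → queue [root, mesh]
Visit root → queue [mesh]
Visit mesh; enqueue cache → queue [cache]
Visit cache → queue []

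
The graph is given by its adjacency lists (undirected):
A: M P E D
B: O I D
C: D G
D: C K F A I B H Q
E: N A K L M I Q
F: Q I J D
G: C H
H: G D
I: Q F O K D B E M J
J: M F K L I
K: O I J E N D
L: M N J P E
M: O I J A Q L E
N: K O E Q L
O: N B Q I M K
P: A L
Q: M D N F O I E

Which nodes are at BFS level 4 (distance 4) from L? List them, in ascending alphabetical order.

Level 0: L
Level 1: E, J, M, N, P
Level 2: A, F, I, K, O, Q
Level 3: B, D
Level 4: C, H
Level 5: G

C, H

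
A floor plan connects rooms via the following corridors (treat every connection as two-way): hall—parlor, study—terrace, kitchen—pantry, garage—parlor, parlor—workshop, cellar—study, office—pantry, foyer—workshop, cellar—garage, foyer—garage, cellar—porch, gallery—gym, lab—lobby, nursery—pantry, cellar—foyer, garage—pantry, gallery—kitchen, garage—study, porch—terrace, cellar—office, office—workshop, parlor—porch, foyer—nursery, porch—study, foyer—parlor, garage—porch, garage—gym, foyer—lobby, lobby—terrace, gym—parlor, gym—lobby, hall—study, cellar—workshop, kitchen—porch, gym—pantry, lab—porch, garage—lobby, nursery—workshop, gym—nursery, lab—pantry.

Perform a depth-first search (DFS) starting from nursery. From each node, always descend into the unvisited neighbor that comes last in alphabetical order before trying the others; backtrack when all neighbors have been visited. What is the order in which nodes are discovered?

Visit nursery
nursery → workshop
workshop → parlor
parlor → porch
porch → terrace
terrace → study
study → hall
study → garage
garage → pantry
pantry → office
office → cellar
cellar → foyer
foyer → lobby
lobby → lab
lobby → gym
gym → gallery
gallery → kitchen

nursery, workshop, parlor, porch, terrace, study, hall, garage, pantry, office, cellar, foyer, lobby, lab, gym, gallery, kitchen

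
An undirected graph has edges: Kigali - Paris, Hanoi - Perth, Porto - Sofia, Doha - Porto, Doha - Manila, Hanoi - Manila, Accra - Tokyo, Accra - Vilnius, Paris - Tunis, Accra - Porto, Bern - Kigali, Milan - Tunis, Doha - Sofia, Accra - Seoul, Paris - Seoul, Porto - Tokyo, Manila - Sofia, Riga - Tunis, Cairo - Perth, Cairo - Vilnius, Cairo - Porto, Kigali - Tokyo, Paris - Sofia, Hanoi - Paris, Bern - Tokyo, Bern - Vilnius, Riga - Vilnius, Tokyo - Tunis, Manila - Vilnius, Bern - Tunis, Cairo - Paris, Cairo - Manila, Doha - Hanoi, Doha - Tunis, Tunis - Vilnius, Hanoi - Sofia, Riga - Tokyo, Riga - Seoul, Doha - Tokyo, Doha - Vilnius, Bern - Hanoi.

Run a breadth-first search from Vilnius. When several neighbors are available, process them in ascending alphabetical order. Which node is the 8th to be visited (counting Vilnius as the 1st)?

Tunis

Visit Vilnius; enqueue Accra, Bern, Cairo, Doha, Manila, Riga, Tunis → queue [Accra, Bern, Cairo, Doha, Manila, Riga, Tunis]
Visit Accra; enqueue Porto, Seoul, Tokyo → queue [Bern, Cairo, Doha, Manila, Riga, Tunis, Porto, Seoul, Tokyo]
Visit Bern; enqueue Hanoi, Kigali → queue [Cairo, Doha, Manila, Riga, Tunis, Porto, Seoul, Tokyo, Hanoi, Kigali]
Visit Cairo; enqueue Paris, Perth → queue [Doha, Manila, Riga, Tunis, Porto, Seoul, Tokyo, Hanoi, Kigali, Paris, Perth]
Visit Doha; enqueue Sofia → queue [Manila, Riga, Tunis, Porto, Seoul, Tokyo, Hanoi, Kigali, Paris, Perth, Sofia]
Visit Manila → queue [Riga, Tunis, Porto, Seoul, Tokyo, Hanoi, Kigali, Paris, Perth, Sofia]
Visit Riga → queue [Tunis, Porto, Seoul, Tokyo, Hanoi, Kigali, Paris, Perth, Sofia]
Visit Tunis; enqueue Milan → queue [Porto, Seoul, Tokyo, Hanoi, Kigali, Paris, Perth, Sofia, Milan]
Visit Porto → queue [Seoul, Tokyo, Hanoi, Kigali, Paris, Perth, Sofia, Milan]
Visit Seoul → queue [Tokyo, Hanoi, Kigali, Paris, Perth, Sofia, Milan]
Visit Tokyo → queue [Hanoi, Kigali, Paris, Perth, Sofia, Milan]
Visit Hanoi → queue [Kigali, Paris, Perth, Sofia, Milan]
Visit Kigali → queue [Paris, Perth, Sofia, Milan]
Visit Paris → queue [Perth, Sofia, Milan]
Visit Perth → queue [Sofia, Milan]
Visit Sofia → queue [Milan]
Visit Milan → queue []

Visit order: Vilnius, Accra, Bern, Cairo, Doha, Manila, Riga, Tunis, Porto, Seoul, Tokyo, Hanoi, Kigali, Paris, Perth, Sofia, Milan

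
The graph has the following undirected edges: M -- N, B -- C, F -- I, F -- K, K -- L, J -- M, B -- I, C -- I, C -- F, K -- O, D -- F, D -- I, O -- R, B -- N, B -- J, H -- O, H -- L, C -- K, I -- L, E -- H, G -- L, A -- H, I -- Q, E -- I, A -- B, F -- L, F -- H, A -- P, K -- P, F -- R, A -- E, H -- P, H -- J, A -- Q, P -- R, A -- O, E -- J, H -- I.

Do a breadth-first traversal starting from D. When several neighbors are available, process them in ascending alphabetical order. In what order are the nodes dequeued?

D, F, I, C, H, K, L, R, B, E, Q, A, J, O, P, G, N, M

Visit D; enqueue F, I → queue [F, I]
Visit F; enqueue C, H, K, L, R → queue [I, C, H, K, L, R]
Visit I; enqueue B, E, Q → queue [C, H, K, L, R, B, E, Q]
Visit C → queue [H, K, L, R, B, E, Q]
Visit H; enqueue A, J, O, P → queue [K, L, R, B, E, Q, A, J, O, P]
Visit K → queue [L, R, B, E, Q, A, J, O, P]
Visit L; enqueue G → queue [R, B, E, Q, A, J, O, P, G]
Visit R → queue [B, E, Q, A, J, O, P, G]
Visit B; enqueue N → queue [E, Q, A, J, O, P, G, N]
Visit E → queue [Q, A, J, O, P, G, N]
Visit Q → queue [A, J, O, P, G, N]
Visit A → queue [J, O, P, G, N]
Visit J; enqueue M → queue [O, P, G, N, M]
Visit O → queue [P, G, N, M]
Visit P → queue [G, N, M]
Visit G → queue [N, M]
Visit N → queue [M]
Visit M → queue []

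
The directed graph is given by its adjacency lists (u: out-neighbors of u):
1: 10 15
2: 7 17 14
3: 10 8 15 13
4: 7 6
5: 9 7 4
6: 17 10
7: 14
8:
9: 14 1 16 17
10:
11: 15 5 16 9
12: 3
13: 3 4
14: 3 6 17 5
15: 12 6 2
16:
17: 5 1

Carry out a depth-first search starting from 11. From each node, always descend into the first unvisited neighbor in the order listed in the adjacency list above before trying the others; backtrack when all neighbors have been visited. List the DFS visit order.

11, 15, 12, 3, 10, 8, 13, 4, 7, 14, 6, 17, 5, 9, 1, 16, 2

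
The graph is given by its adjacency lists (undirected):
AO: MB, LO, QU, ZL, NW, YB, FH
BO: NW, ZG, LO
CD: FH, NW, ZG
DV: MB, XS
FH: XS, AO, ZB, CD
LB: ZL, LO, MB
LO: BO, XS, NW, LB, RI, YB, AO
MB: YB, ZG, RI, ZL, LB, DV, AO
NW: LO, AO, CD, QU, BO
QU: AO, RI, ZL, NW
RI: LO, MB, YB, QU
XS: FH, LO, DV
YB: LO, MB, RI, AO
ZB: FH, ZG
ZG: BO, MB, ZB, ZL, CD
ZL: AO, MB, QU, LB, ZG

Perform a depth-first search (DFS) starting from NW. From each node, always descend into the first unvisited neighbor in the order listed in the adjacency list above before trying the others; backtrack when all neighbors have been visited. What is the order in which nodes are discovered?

Visit NW
NW → LO
LO → BO
BO → ZG
ZG → MB
MB → YB
YB → RI
RI → QU
QU → AO
AO → ZL
ZL → LB
AO → FH
FH → XS
XS → DV
FH → ZB
FH → CD

NW -> LO -> BO -> ZG -> MB -> YB -> RI -> QU -> AO -> ZL -> LB -> FH -> XS -> DV -> ZB -> CD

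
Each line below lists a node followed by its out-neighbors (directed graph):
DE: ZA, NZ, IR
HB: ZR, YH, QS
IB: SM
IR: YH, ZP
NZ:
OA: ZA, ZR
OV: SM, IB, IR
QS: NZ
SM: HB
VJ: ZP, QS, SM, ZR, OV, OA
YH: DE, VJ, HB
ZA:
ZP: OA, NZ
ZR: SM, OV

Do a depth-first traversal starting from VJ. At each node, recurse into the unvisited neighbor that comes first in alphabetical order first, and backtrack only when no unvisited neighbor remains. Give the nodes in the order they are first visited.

Visit VJ
VJ → OA
OA → ZA
OA → ZR
ZR → OV
OV → IB
IB → SM
SM → HB
HB → QS
QS → NZ
HB → YH
YH → DE
DE → IR
IR → ZP

VJ, OA, ZA, ZR, OV, IB, SM, HB, QS, NZ, YH, DE, IR, ZP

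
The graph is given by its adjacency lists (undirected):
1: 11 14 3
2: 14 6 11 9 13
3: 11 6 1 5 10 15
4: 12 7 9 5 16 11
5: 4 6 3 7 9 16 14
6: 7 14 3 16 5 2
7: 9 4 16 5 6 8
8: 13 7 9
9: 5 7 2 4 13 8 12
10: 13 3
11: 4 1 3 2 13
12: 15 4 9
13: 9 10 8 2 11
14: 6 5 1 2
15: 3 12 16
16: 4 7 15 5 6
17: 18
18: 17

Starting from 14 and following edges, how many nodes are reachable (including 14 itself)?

BFS from 14 visits: 14, 6, 5, 1, 2, 7, 3, 16, 4, 9, 11, 13, 8, 10, 15, 12
Reachable nodes: 16 of 18 total.

16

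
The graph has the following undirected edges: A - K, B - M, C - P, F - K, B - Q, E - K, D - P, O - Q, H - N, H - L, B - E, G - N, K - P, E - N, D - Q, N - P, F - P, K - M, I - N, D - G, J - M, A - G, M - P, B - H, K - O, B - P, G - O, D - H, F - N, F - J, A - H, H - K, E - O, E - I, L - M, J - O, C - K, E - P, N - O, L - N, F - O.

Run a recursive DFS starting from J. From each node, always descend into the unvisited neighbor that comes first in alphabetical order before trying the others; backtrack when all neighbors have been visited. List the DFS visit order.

J, F, K, A, G, D, H, B, E, I, N, L, M, P, C, O, Q

Visit J
J → F
F → K
K → A
A → G
G → D
D → H
H → B
B → E
E → I
I → N
N → L
L → M
M → P
P → C
N → O
O → Q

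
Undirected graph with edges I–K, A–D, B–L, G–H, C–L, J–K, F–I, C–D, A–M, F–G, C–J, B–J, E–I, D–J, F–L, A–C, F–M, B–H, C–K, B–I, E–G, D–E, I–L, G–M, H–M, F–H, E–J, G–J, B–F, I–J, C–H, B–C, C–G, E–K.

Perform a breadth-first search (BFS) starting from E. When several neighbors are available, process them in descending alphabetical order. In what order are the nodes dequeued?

Visit E; enqueue K, J, I, G, D → queue [K, J, I, G, D]
Visit K; enqueue C → queue [J, I, G, D, C]
Visit J; enqueue B → queue [I, G, D, C, B]
Visit I; enqueue L, F → queue [G, D, C, B, L, F]
Visit G; enqueue M, H → queue [D, C, B, L, F, M, H]
Visit D; enqueue A → queue [C, B, L, F, M, H, A]
Visit C → queue [B, L, F, M, H, A]
Visit B → queue [L, F, M, H, A]
Visit L → queue [F, M, H, A]
Visit F → queue [M, H, A]
Visit M → queue [H, A]
Visit H → queue [A]
Visit A → queue []

E → K → J → I → G → D → C → B → L → F → M → H → A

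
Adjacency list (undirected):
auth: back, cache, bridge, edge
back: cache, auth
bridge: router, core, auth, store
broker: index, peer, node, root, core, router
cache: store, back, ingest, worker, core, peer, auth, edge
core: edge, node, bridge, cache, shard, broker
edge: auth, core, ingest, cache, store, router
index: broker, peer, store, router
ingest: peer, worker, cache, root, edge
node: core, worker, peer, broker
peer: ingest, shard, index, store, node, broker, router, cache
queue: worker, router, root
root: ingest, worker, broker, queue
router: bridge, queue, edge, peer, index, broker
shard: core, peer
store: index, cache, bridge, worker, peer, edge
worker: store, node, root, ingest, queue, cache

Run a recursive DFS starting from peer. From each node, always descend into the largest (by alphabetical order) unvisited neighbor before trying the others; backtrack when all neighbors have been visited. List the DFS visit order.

peer → store → worker → root → queue → router → index → broker → node → core → shard → edge → ingest → cache → back → auth → bridge

Visit peer
peer → store
store → worker
worker → root
root → queue
queue → router
router → index
index → broker
broker → node
node → core
core → shard
core → edge
edge → ingest
ingest → cache
cache → back
back → auth
auth → bridge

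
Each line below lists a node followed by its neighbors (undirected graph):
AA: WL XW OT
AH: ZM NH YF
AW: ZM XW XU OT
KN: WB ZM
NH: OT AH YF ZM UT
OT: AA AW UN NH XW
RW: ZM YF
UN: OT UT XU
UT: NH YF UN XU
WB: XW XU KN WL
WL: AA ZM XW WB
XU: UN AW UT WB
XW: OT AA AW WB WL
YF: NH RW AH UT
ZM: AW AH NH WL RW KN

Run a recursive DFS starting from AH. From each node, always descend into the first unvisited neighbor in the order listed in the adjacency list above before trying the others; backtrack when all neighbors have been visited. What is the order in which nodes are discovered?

AH, ZM, AW, XW, OT, AA, WL, WB, XU, UN, UT, NH, YF, RW, KN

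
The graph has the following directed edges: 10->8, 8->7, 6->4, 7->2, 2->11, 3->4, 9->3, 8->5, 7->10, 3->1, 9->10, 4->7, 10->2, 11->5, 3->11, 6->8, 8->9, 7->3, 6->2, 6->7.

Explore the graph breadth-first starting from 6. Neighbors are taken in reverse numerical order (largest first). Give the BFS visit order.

Visit 6; enqueue 8, 7, 4, 2 → queue [8, 7, 4, 2]
Visit 8; enqueue 9, 5 → queue [7, 4, 2, 9, 5]
Visit 7; enqueue 10, 3 → queue [4, 2, 9, 5, 10, 3]
Visit 4 → queue [2, 9, 5, 10, 3]
Visit 2; enqueue 11 → queue [9, 5, 10, 3, 11]
Visit 9 → queue [5, 10, 3, 11]
Visit 5 → queue [10, 3, 11]
Visit 10 → queue [3, 11]
Visit 3; enqueue 1 → queue [11, 1]
Visit 11 → queue [1]
Visit 1 → queue []

6 8 7 4 2 9 5 10 3 11 1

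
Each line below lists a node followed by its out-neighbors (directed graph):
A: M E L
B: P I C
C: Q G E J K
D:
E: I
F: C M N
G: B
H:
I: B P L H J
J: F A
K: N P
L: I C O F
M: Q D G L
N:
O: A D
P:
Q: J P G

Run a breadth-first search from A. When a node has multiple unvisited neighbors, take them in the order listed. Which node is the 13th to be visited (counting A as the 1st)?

P

Visit A; enqueue M, E, L → queue [M, E, L]
Visit M; enqueue Q, D, G → queue [E, L, Q, D, G]
Visit E; enqueue I → queue [L, Q, D, G, I]
Visit L; enqueue C, O, F → queue [Q, D, G, I, C, O, F]
Visit Q; enqueue J, P → queue [D, G, I, C, O, F, J, P]
Visit D → queue [G, I, C, O, F, J, P]
Visit G; enqueue B → queue [I, C, O, F, J, P, B]
Visit I; enqueue H → queue [C, O, F, J, P, B, H]
Visit C; enqueue K → queue [O, F, J, P, B, H, K]
Visit O → queue [F, J, P, B, H, K]
Visit F; enqueue N → queue [J, P, B, H, K, N]
Visit J → queue [P, B, H, K, N]
Visit P → queue [B, H, K, N]
Visit B → queue [H, K, N]
Visit H → queue [K, N]
Visit K → queue [N]
Visit N → queue []

Visit order: A, M, E, L, Q, D, G, I, C, O, F, J, P, B, H, K, N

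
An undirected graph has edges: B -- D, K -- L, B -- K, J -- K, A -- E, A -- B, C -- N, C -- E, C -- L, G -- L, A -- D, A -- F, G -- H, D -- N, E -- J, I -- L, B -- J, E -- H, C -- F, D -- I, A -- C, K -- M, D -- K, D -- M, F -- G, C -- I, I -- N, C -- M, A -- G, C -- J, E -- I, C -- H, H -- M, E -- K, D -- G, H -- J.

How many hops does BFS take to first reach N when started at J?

2

Level 0: J
Level 1: B, C, E, H, K
Level 2: A, D, F, G, I, L, M, N
N first appears at level 2.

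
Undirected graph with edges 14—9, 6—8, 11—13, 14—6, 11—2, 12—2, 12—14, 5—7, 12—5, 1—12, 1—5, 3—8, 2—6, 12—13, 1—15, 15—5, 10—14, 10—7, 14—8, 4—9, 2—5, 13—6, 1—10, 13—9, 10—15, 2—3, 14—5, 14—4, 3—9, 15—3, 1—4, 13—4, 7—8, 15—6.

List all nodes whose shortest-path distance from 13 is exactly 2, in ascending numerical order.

Level 0: 13
Level 1: 4, 6, 9, 11, 12
Level 2: 1, 2, 3, 5, 8, 14, 15
Level 3: 7, 10

1, 2, 3, 5, 8, 14, 15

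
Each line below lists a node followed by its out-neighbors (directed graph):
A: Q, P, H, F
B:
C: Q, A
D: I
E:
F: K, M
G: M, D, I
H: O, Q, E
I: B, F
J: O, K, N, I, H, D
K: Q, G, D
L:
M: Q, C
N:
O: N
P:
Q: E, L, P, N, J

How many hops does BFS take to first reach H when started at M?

Level 0: M
Level 1: C, Q
Level 2: A, E, J, L, N, P
Level 3: D, F, H, I, K, O
Level 4: B, G
H first appears at level 3.

3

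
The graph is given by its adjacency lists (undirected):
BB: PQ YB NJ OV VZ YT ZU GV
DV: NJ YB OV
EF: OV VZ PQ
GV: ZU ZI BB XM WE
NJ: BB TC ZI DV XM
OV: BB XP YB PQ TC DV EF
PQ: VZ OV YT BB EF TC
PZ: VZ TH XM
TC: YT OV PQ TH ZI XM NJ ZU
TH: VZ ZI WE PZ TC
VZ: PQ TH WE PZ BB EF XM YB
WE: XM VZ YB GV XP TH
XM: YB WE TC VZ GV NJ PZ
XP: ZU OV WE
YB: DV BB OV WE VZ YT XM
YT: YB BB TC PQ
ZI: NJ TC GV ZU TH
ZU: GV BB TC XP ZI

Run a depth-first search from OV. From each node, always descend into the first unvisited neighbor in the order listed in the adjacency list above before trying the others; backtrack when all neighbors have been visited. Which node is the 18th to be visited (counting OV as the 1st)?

EF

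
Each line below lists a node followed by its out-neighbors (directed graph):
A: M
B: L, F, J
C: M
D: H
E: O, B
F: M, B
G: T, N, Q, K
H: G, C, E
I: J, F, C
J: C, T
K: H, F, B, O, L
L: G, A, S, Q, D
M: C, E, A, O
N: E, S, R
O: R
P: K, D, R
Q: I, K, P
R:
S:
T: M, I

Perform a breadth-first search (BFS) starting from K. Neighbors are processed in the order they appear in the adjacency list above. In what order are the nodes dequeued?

K, H, F, B, O, L, G, C, E, M, J, R, A, S, Q, D, T, N, I, P

Visit K; enqueue H, F, B, O, L → queue [H, F, B, O, L]
Visit H; enqueue G, C, E → queue [F, B, O, L, G, C, E]
Visit F; enqueue M → queue [B, O, L, G, C, E, M]
Visit B; enqueue J → queue [O, L, G, C, E, M, J]
Visit O; enqueue R → queue [L, G, C, E, M, J, R]
Visit L; enqueue A, S, Q, D → queue [G, C, E, M, J, R, A, S, Q, D]
Visit G; enqueue T, N → queue [C, E, M, J, R, A, S, Q, D, T, N]
Visit C → queue [E, M, J, R, A, S, Q, D, T, N]
Visit E → queue [M, J, R, A, S, Q, D, T, N]
Visit M → queue [J, R, A, S, Q, D, T, N]
Visit J → queue [R, A, S, Q, D, T, N]
Visit R → queue [A, S, Q, D, T, N]
Visit A → queue [S, Q, D, T, N]
Visit S → queue [Q, D, T, N]
Visit Q; enqueue I, P → queue [D, T, N, I, P]
Visit D → queue [T, N, I, P]
Visit T → queue [N, I, P]
Visit N → queue [I, P]
Visit I → queue [P]
Visit P → queue []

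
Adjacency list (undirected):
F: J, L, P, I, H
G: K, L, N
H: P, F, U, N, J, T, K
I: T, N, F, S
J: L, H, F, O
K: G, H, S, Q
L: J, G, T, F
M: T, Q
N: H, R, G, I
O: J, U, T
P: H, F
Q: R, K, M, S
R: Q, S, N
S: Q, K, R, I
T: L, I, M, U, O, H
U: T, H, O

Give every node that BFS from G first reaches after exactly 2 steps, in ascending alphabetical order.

Level 0: G
Level 1: K, L, N
Level 2: F, H, I, J, Q, R, S, T
Level 3: M, O, P, U

F, H, I, J, Q, R, S, T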